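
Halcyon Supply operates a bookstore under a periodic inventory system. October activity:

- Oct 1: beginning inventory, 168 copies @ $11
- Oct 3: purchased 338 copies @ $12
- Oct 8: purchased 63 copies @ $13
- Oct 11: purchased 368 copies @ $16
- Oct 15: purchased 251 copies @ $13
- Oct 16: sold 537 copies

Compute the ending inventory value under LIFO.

Oct 16, 537 sold [LIFO — newest first]: 251 @ $13 + 286 @ $16 = $7,839
Ending inventory: 168 @ $11 + 338 @ $12 + 63 @ $13 + 82 @ $16 = $8,035

Ending inventory = $8,035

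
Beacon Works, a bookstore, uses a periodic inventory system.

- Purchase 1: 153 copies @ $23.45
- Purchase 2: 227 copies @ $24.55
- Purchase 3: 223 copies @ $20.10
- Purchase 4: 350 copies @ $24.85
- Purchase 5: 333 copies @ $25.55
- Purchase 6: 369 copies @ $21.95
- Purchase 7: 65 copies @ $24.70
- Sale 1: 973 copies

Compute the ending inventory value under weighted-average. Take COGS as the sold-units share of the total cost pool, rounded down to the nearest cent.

Sale 1, sell 973: 973/1720 × $40,553.70 → $22,941.13
Ending inventory (cost pool remaining) = $17,612.57

Ending inventory = $17,612.57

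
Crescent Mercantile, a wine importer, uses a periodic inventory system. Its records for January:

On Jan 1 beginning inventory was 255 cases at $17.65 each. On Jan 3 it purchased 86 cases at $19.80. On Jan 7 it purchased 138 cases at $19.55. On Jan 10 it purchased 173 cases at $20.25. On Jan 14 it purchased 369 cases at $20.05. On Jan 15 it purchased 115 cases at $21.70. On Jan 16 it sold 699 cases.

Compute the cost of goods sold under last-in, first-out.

Jan 16, 699 sold [LIFO — newest first]: 115 @ $21.70 + 369 @ $20.05 + 173 @ $20.25 + 42 @ $19.55 = $14,218.30
Ending inventory: 255 @ $17.65 + 86 @ $19.80 + 96 @ $19.55 = $8,080.35

COGS = $14,218.30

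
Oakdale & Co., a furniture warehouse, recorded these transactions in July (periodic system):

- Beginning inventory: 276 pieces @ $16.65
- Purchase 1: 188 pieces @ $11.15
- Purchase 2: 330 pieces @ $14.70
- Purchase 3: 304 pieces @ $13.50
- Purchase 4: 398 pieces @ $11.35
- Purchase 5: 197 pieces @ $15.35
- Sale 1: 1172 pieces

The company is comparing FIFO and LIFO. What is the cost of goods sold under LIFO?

FIFO COGS: 276 @ $16.65 + 188 @ $11.15 + 330 @ $14.70 + 304 @ $13.50 + 74 @ $11.35 = $16,486.50
LIFO COGS: 197 @ $15.35 + 398 @ $11.35 + 304 @ $13.50 + 273 @ $14.70 = $15,658.35

COGS = $15,658.35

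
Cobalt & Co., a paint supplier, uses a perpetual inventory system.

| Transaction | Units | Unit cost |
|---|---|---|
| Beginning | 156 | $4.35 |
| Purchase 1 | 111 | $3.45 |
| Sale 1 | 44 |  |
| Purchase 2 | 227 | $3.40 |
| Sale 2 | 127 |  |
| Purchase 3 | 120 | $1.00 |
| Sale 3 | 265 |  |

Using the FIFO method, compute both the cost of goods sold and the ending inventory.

COGS = $1,636.15; ending inventory = $317.20

Sale 1 (44) [FIFO — oldest first]: 44 @ $4.35 = $191.40
Sale 2 (127) [FIFO — oldest first]: 112 @ $4.35 + 15 @ $3.45 = $538.95
Sale 3 (265) [FIFO — oldest first]: 96 @ $3.45 + 169 @ $3.40 = $905.80
Total COGS = $191.40 + $538.95 + $905.80 = $1,636.15
Ending inventory: 58 @ $3.40 + 120 @ $1.00 = $317.20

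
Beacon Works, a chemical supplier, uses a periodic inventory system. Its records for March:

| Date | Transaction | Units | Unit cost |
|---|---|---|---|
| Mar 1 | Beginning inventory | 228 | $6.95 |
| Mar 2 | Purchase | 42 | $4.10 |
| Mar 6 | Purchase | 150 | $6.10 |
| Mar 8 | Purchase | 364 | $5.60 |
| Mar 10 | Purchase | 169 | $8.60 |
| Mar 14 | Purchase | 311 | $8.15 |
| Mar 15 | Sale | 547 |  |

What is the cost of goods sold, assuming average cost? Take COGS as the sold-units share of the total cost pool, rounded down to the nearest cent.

Mar 15, sell 547: 547/1264 × $8,698.25 → $3,764.19
Ending inventory (cost pool remaining) = $4,934.06

COGS = $3,764.19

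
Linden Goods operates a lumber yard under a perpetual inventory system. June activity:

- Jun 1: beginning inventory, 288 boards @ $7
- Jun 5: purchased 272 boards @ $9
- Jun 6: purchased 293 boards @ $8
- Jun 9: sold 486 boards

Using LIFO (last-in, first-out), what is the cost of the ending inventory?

Jun 9, 486 sold [LIFO — newest first]: 293 @ $8 + 193 @ $9 = $4,081
Ending inventory: 288 @ $7 + 79 @ $9 = $2,727
Check: goods available $6,808 = COGS $4,081 + ending $2,727

Ending inventory = $2,727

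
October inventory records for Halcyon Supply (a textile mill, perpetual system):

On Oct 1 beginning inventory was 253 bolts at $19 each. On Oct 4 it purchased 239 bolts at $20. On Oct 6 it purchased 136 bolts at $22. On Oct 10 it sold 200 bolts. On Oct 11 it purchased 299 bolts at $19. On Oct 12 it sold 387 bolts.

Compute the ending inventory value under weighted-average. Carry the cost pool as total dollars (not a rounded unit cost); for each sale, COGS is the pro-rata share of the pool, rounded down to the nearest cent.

After Oct 1: 253 on hand, pool $4,807.00 (≈ $19.0000 each)
After Oct 4: 492 on hand, pool $9,587.00 (≈ $19.4858 each)
After Oct 6: 628 on hand, pool $12,579.00 (≈ $20.0303 each)
Oct 10, sell 200: 200/628 × $12,579.00 → $4,006.05
After Oct 11: 727 on hand, pool $14,253.95 (≈ $19.6065 each)
Oct 12, sell 387: 387/727 × $14,253.95 → $7,587.72
Total COGS = $4,006.05 + $7,587.72 = $11,593.77
Ending inventory (cost pool remaining) = $6,666.23

Ending inventory = $6,666.23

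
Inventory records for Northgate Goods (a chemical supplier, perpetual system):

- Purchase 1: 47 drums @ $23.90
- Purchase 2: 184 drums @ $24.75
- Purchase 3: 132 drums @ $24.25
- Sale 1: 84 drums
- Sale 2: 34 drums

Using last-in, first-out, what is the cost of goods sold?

COGS = $2,861.50

Sale 1 (84) [LIFO — newest first]: 84 @ $24.25 = $2,037.00
Sale 2 (34) [LIFO — newest first]: 34 @ $24.25 = $824.50
Total COGS = $2,037.00 + $824.50 = $2,861.50
Ending inventory: 47 @ $23.90 + 184 @ $24.75 + 14 @ $24.25 = $6,016.80
Check: goods available $8,878.30 = COGS $2,861.50 + ending $6,016.80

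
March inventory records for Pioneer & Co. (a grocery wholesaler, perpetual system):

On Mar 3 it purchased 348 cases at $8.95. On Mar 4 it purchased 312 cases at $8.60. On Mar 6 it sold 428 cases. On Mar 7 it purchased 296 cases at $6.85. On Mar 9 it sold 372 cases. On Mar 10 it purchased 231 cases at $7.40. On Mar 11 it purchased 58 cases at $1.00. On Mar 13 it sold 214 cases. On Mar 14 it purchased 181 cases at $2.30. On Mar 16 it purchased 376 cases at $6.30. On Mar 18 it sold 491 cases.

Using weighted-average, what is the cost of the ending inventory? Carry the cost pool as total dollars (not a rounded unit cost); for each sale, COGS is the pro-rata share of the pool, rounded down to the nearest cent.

After Mar 3: 348 on hand, pool $3,114.60 (≈ $8.9500 each)
After Mar 4: 660 on hand, pool $5,797.80 (≈ $8.7845 each)
Mar 6, sell 428: 428/660 × $5,797.80 → $3,759.78
After Mar 7: 528 on hand, pool $4,065.62 (≈ $7.7000 each)
Mar 9, sell 372: 372/528 × $4,065.62 → $2,864.41
After Mar 10: 387 on hand, pool $2,910.61 (≈ $7.5210 each)
After Mar 11: 445 on hand, pool $2,968.61 (≈ $6.6710 each)
Mar 13, sell 214: 214/445 × $2,968.61 → $1,427.60
After Mar 14: 412 on hand, pool $1,957.31 (≈ $4.7508 each)
After Mar 16: 788 on hand, pool $4,326.11 (≈ $5.4900 each)
Mar 18, sell 491: 491/788 × $4,326.11 → $2,695.58
Total COGS = $3,759.78 + $2,864.41 + $1,427.60 + $2,695.58 = $10,747.37
Ending inventory (cost pool remaining) = $1,630.53
Check: goods available $12,377.90 = COGS $10,747.37 + ending $1,630.53

Ending inventory = $1,630.53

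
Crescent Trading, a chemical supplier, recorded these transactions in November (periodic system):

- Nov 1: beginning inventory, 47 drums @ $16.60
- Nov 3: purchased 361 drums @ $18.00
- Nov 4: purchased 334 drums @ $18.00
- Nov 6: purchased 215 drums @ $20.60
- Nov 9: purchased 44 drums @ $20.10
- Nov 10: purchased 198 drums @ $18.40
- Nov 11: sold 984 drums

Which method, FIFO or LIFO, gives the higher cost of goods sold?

FIFO COGS: 47 @ $16.60 + 361 @ $18.00 + 334 @ $18.00 + 215 @ $20.60 + 27 @ $20.10 = $18,261.90
LIFO COGS: 198 @ $18.40 + 44 @ $20.10 + 215 @ $20.60 + 334 @ $18.00 + 193 @ $18.00 = $18,442.60

LIFO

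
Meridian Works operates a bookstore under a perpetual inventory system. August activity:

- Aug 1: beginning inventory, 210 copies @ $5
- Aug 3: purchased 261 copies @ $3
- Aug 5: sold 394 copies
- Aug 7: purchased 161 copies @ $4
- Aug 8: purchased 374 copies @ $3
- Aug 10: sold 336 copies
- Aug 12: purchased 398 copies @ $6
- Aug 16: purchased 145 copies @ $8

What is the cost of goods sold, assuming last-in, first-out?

Aug 5, 394 sold [LIFO — newest first]: 261 @ $3 + 133 @ $5 = $1,448
Aug 10, 336 sold [LIFO — newest first]: 336 @ $3 = $1,008
Total COGS = $1,448 + $1,008 = $2,456
Ending inventory: 77 @ $5 + 161 @ $4 + 38 @ $3 + 398 @ $6 + 145 @ $8 = $4,691

COGS = $2,456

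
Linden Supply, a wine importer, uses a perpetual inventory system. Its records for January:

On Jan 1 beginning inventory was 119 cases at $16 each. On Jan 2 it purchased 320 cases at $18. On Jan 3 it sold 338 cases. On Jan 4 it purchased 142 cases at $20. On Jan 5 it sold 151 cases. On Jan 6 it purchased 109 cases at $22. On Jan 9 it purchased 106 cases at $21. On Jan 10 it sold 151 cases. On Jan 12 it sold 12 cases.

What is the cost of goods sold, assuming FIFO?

COGS = $12,066

Jan 3, 338 sold [FIFO — oldest first]: 119 @ $16 + 219 @ $18 = $5,846
Jan 5, 151 sold [FIFO — oldest first]: 101 @ $18 + 50 @ $20 = $2,818
Jan 10, 151 sold [FIFO — oldest first]: 92 @ $20 + 59 @ $22 = $3,138
Jan 12, 12 sold [FIFO — oldest first]: 12 @ $22 = $264
Total COGS = $5,846 + $2,818 + $3,138 + $264 = $12,066
Ending inventory: 38 @ $22 + 106 @ $21 = $3,062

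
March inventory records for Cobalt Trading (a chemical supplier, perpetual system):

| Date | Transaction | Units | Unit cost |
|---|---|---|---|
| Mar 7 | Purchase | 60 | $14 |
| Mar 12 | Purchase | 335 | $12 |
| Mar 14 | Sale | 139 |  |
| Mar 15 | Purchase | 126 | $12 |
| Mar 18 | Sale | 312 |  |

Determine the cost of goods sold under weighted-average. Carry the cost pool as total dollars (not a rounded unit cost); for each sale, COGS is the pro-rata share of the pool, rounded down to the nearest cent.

COGS = $5,517.74

After Mar 7: 60 on hand, pool $840.00 (≈ $14.0000 each)
After Mar 12: 395 on hand, pool $4,860.00 (≈ $12.3038 each)
Mar 14, sell 139: 139/395 × $4,860.00 → $1,710.22
After Mar 15: 382 on hand, pool $4,661.78 (≈ $12.2036 each)
Mar 18, sell 312: 312/382 × $4,661.78 → $3,807.52
Total COGS = $1,710.22 + $3,807.52 = $5,517.74
Ending inventory (cost pool remaining) = $854.26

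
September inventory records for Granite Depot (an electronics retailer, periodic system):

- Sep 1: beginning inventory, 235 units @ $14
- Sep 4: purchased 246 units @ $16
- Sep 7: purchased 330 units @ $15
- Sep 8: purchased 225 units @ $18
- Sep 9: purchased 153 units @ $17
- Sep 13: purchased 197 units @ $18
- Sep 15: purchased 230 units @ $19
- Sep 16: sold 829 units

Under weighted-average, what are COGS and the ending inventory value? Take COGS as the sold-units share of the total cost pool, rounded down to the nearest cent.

COGS = $13,719.02; ending inventory = $13,023.98

Sep 16, sell 829: 829/1616 × $26,743.00 → $13,719.02
Ending inventory (cost pool remaining) = $13,023.98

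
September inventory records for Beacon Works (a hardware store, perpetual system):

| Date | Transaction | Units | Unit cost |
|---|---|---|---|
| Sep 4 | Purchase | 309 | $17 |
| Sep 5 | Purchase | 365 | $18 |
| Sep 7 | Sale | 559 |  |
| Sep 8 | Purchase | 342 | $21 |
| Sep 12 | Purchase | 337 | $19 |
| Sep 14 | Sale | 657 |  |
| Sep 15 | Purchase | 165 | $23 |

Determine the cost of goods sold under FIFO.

Sep 7, 559 sold [FIFO — oldest first]: 309 @ $17 + 250 @ $18 = $9,753
Sep 14, 657 sold [FIFO — oldest first]: 115 @ $18 + 342 @ $21 + 200 @ $19 = $13,052
Total COGS = $9,753 + $13,052 = $22,805
Ending inventory: 137 @ $19 + 165 @ $23 = $6,398
Check: goods available $29,203 = COGS $22,805 + ending $6,398

COGS = $22,805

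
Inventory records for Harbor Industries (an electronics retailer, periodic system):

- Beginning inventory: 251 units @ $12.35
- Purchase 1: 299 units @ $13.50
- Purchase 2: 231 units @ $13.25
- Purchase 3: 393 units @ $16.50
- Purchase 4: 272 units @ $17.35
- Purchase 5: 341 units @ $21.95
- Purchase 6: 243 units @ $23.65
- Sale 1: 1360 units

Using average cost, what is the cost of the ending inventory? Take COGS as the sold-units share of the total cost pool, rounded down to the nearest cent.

Ending inventory = $11,430.50

Sale 1, sell 1360: 1360/2030 × $34,632.70 → $23,202.20
Ending inventory (cost pool remaining) = $11,430.50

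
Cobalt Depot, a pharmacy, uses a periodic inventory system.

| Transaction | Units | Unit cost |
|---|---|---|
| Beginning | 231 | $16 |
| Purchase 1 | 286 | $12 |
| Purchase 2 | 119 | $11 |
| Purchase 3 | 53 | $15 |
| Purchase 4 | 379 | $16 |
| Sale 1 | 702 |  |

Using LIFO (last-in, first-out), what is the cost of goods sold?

COGS = $9,980

Sale 1 (702) [LIFO — newest first]: 379 @ $16 + 53 @ $15 + 119 @ $11 + 151 @ $12 = $9,980
Ending inventory: 231 @ $16 + 135 @ $12 = $5,316
Check: goods available $15,296 = COGS $9,980 + ending $5,316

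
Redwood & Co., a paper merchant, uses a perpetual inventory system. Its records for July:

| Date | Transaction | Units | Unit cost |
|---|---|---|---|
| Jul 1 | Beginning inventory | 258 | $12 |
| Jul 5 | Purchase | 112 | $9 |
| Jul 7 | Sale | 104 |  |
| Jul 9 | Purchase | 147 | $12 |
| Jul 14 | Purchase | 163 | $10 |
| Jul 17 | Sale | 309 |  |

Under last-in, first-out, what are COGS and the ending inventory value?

COGS = $4,318; ending inventory = $3,180

Jul 7, 104 sold [LIFO — newest first]: 104 @ $9 = $936
Jul 17, 309 sold [LIFO — newest first]: 163 @ $10 + 146 @ $12 = $3,382
Total COGS = $936 + $3,382 = $4,318
Ending inventory: 258 @ $12 + 8 @ $9 + 1 @ $12 = $3,180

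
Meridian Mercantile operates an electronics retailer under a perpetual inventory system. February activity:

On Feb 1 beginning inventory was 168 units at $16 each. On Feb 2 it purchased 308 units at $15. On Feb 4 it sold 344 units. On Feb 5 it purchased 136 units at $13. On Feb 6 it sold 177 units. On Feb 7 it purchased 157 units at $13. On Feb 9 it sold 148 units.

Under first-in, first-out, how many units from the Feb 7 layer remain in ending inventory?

100

Feb 4, 344 sold [FIFO — oldest first]: 168 @ $16 + 176 @ $15 = $5,328
Feb 6, 177 sold [FIFO — oldest first]: 132 @ $15 + 45 @ $13 = $2,565
Feb 9, 148 sold [FIFO — oldest first]: 91 @ $13 + 57 @ $13 = $1,924
Total COGS = $5,328 + $2,565 + $1,924 = $9,817
Ending inventory: 100 @ $13 = $1,300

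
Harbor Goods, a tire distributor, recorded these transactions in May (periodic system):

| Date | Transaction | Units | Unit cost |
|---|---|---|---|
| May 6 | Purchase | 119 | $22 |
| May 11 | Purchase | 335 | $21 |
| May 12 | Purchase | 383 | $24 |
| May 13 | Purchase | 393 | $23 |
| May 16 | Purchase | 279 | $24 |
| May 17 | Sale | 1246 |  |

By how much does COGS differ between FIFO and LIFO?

FIFO COGS: 119 @ $22 + 335 @ $21 + 383 @ $24 + 393 @ $23 + 16 @ $24 = $28,268
LIFO COGS: 279 @ $24 + 393 @ $23 + 383 @ $24 + 191 @ $21 = $28,938
Difference = |$28,268 − $28,938| = $670

$670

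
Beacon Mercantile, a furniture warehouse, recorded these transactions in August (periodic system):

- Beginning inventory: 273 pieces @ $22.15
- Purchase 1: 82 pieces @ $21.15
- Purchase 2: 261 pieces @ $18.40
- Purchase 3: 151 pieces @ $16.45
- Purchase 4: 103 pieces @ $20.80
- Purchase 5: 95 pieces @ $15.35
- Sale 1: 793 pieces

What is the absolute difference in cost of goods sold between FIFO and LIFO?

FIFO COGS: 273 @ $22.15 + 82 @ $21.15 + 261 @ $18.40 + 151 @ $16.45 + 26 @ $20.80 = $15,608.40
LIFO COGS: 95 @ $15.35 + 103 @ $20.80 + 151 @ $16.45 + 261 @ $18.40 + 82 @ $21.15 + 101 @ $22.15 = $14,858.45
Difference = |$15,608.40 − $14,858.45| = $749.95

$749.95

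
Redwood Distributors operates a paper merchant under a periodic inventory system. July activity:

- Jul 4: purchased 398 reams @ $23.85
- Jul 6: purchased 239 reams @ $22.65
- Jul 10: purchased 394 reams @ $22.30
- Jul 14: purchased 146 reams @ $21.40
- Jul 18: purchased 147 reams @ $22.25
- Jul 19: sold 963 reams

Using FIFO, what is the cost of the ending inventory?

Ending inventory = $7,911.55

Jul 19, 963 sold [FIFO — oldest first]: 398 @ $23.85 + 239 @ $22.65 + 326 @ $22.30 = $22,175.45
Ending inventory: 68 @ $22.30 + 146 @ $21.40 + 147 @ $22.25 = $7,911.55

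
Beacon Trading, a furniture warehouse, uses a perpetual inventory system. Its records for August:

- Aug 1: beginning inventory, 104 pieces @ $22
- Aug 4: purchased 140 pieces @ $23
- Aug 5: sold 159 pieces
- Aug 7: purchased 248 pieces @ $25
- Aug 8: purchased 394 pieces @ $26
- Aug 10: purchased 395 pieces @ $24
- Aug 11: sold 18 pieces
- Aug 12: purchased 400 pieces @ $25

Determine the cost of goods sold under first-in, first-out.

Aug 5, 159 sold [FIFO — oldest first]: 104 @ $22 + 55 @ $23 = $3,553
Aug 11, 18 sold [FIFO — oldest first]: 18 @ $23 = $414
Total COGS = $3,553 + $414 = $3,967
Ending inventory: 67 @ $23 + 248 @ $25 + 394 @ $26 + 395 @ $24 + 400 @ $25 = $37,465

COGS = $3,967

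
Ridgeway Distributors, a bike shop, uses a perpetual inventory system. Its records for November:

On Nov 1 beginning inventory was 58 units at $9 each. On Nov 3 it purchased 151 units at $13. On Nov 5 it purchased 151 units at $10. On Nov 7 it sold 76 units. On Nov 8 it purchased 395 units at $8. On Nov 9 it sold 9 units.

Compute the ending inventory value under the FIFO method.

Ending inventory = $6,282

Nov 7, 76 sold [FIFO — oldest first]: 58 @ $9 + 18 @ $13 = $756
Nov 9, 9 sold [FIFO — oldest first]: 9 @ $13 = $117
Total COGS = $756 + $117 = $873
Ending inventory: 124 @ $13 + 151 @ $10 + 395 @ $8 = $6,282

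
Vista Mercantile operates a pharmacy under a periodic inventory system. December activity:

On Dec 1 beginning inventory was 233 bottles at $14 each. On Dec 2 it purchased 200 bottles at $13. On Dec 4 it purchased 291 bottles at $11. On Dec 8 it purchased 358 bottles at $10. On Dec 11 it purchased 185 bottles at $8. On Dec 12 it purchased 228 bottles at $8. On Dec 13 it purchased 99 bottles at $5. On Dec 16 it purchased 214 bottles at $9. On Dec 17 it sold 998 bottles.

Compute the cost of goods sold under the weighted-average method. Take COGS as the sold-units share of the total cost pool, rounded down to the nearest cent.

Dec 17, sell 998: 998/1808 × $18,368.00 → $10,138.97
Ending inventory (cost pool remaining) = $8,229.03
Check: goods available $18,368.00 = COGS $10,138.97 + ending $8,229.03

COGS = $10,138.97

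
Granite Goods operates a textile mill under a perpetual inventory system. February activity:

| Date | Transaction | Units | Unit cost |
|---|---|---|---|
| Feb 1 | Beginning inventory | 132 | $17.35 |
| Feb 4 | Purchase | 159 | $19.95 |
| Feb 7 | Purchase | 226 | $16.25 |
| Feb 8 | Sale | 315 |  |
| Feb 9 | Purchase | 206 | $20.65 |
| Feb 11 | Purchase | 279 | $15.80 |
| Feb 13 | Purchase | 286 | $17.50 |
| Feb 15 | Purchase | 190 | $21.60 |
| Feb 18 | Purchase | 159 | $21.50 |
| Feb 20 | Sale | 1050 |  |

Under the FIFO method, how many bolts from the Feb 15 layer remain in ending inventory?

Feb 8, 315 sold [FIFO — oldest first]: 132 @ $17.35 + 159 @ $19.95 + 24 @ $16.25 = $5,852.25
Feb 20, 1050 sold [FIFO — oldest first]: 202 @ $16.25 + 206 @ $20.65 + 279 @ $15.80 + 286 @ $17.50 + 77 @ $21.60 = $18,612.80
Total COGS = $5,852.25 + $18,612.80 = $24,465.05
Ending inventory: 113 @ $21.60 + 159 @ $21.50 = $5,859.30

113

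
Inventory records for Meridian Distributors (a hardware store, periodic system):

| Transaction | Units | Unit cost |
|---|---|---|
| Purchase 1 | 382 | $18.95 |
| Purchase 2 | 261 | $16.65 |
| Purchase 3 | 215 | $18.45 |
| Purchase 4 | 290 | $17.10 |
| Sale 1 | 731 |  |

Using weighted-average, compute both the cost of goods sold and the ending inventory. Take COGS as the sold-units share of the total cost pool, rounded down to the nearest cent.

Sale 1, sell 731: 731/1148 × $20,510.30 → $13,060.13
Ending inventory (cost pool remaining) = $7,450.17

COGS = $13,060.13; ending inventory = $7,450.17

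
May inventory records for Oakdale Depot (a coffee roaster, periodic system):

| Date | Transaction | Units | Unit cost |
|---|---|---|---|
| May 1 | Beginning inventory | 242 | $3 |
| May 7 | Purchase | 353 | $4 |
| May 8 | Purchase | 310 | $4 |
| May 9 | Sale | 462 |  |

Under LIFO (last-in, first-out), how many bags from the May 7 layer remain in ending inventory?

May 9, 462 sold [LIFO — newest first]: 310 @ $4 + 152 @ $4 = $1,848
Ending inventory: 242 @ $3 + 201 @ $4 = $1,530
Check: goods available $3,378 = COGS $1,848 + ending $1,530

201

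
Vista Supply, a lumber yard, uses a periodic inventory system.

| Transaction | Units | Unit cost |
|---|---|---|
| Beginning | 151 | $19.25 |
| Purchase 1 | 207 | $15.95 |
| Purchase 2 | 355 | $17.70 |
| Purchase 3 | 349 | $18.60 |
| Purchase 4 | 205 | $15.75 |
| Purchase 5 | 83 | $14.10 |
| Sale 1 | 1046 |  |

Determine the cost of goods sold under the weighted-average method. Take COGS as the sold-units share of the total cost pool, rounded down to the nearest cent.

COGS = $18,116.99

Sale 1, sell 1046: 1046/1350 × $23,382.35 → $18,116.99
Ending inventory (cost pool remaining) = $5,265.36
Check: goods available $23,382.35 = COGS $18,116.99 + ending $5,265.36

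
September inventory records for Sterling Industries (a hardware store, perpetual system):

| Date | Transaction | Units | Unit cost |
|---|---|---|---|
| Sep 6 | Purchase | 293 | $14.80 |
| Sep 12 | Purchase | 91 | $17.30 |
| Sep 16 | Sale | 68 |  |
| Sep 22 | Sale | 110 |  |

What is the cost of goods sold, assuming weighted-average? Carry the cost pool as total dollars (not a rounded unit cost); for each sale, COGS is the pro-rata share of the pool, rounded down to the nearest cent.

COGS = $2,739.85

After Sep 6: 293 on hand, pool $4,336.40 (≈ $14.8000 each)
After Sep 12: 384 on hand, pool $5,910.70 (≈ $15.3924 each)
Sep 16, sell 68: 68/384 × $5,910.70 → $1,046.68
Sep 22, sell 110: 110/316 × $4,864.02 → $1,693.17
Total COGS = $1,046.68 + $1,693.17 = $2,739.85
Ending inventory (cost pool remaining) = $3,170.85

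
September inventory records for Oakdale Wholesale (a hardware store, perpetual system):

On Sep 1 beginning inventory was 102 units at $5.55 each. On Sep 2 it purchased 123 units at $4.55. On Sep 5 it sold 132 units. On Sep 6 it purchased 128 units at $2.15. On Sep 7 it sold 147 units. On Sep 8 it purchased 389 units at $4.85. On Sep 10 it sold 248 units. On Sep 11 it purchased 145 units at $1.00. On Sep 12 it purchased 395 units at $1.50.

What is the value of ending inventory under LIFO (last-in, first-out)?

Ending inventory = $1,832.05

Sep 5, 132 sold [LIFO — newest first]: 123 @ $4.55 + 9 @ $5.55 = $609.60
Sep 7, 147 sold [LIFO — newest first]: 128 @ $2.15 + 19 @ $5.55 = $380.65
Sep 10, 248 sold [LIFO — newest first]: 248 @ $4.85 = $1,202.80
Total COGS = $609.60 + $380.65 + $1,202.80 = $2,193.05
Ending inventory: 74 @ $5.55 + 141 @ $4.85 + 145 @ $1.00 + 395 @ $1.50 = $1,832.05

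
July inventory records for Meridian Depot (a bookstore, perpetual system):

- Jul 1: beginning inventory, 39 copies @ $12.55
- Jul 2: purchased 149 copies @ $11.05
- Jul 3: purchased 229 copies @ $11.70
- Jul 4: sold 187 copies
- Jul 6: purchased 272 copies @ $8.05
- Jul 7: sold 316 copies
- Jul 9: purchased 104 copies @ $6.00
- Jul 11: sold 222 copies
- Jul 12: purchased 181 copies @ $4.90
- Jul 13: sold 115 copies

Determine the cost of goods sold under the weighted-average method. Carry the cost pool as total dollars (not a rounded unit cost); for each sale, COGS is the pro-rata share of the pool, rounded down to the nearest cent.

After Jul 1: 39 on hand, pool $489.45 (≈ $12.5500 each)
After Jul 2: 188 on hand, pool $2,135.90 (≈ $11.3612 each)
After Jul 3: 417 on hand, pool $4,815.20 (≈ $11.5472 each)
Jul 4, sell 187: 187/417 × $4,815.20 → $2,159.33
After Jul 6: 502 on hand, pool $4,845.47 (≈ $9.6523 each)
Jul 7, sell 316: 316/502 × $4,845.47 → $3,050.13
After Jul 9: 290 on hand, pool $2,419.34 (≈ $8.3426 each)
Jul 11, sell 222: 222/290 × $2,419.34 → $1,852.04
After Jul 12: 249 on hand, pool $1,454.20 (≈ $5.8402 each)
Jul 13, sell 115: 115/249 × $1,454.20 → $671.61
Total COGS = $2,159.33 + $3,050.13 + $1,852.04 + $671.61 = $7,733.11
Ending inventory (cost pool remaining) = $782.59

COGS = $7,733.11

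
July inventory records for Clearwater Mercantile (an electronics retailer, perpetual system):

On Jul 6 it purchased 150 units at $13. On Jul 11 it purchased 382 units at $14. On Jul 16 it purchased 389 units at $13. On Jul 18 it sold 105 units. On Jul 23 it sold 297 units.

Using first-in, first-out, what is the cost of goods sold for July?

Jul 18, 105 sold [FIFO — oldest first]: 105 @ $13 = $1,365
Jul 23, 297 sold [FIFO — oldest first]: 45 @ $13 + 252 @ $14 = $4,113
Total COGS = $1,365 + $4,113 = $5,478
Ending inventory: 130 @ $14 + 389 @ $13 = $6,877
Check: goods available $12,355 = COGS $5,478 + ending $6,877

COGS = $5,478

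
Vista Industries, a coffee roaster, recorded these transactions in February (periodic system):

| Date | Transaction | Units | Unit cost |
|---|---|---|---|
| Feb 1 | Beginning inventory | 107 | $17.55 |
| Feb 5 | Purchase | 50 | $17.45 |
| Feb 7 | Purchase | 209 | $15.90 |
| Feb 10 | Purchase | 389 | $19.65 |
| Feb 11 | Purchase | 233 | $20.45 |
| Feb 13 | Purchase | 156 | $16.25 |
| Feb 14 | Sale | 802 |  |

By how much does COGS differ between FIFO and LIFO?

$646.85

FIFO COGS: 107 @ $17.55 + 50 @ $17.45 + 209 @ $15.90 + 389 @ $19.65 + 47 @ $20.45 = $14,678.45
LIFO COGS: 156 @ $16.25 + 233 @ $20.45 + 389 @ $19.65 + 24 @ $15.90 = $15,325.30
Difference = |$14,678.45 − $15,325.30| = $646.85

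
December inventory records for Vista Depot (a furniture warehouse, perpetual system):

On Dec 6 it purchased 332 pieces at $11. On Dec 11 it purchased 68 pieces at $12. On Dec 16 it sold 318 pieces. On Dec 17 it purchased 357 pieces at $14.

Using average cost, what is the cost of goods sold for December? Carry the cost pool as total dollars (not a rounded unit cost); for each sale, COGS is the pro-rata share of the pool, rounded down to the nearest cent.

COGS = $3,552.06

After Dec 6: 332 on hand, pool $3,652.00 (≈ $11.0000 each)
After Dec 11: 400 on hand, pool $4,468.00 (≈ $11.1700 each)
Dec 16, sell 318: 318/400 × $4,468.00 → $3,552.06
After Dec 17: 439 on hand, pool $5,913.94 (≈ $13.4714 each)
Ending inventory (cost pool remaining) = $5,913.94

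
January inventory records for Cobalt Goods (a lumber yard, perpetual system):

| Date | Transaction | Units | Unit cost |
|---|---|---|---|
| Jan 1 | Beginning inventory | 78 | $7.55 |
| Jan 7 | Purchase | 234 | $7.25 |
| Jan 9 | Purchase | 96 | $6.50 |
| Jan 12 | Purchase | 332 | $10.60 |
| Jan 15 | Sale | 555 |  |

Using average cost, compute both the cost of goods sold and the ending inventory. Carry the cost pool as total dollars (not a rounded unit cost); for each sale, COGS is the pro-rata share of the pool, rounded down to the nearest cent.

After Jan 1: 78 on hand, pool $588.90 (≈ $7.5500 each)
After Jan 7: 312 on hand, pool $2,285.40 (≈ $7.3250 each)
After Jan 9: 408 on hand, pool $2,909.40 (≈ $7.1309 each)
After Jan 12: 740 on hand, pool $6,428.60 (≈ $8.6873 each)
Jan 15, sell 555: 555/740 × $6,428.60 → $4,821.45
Ending inventory (cost pool remaining) = $1,607.15

COGS = $4,821.45; ending inventory = $1,607.15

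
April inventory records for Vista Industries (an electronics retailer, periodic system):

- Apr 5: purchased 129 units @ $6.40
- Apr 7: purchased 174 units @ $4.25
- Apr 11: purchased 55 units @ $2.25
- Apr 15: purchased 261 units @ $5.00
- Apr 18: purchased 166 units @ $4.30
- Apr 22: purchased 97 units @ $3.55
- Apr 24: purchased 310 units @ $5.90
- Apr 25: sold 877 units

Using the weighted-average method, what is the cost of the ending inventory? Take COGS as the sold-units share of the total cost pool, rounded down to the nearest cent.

Ending inventory = $1,554.13

Apr 25, sell 877: 877/1192 × $5,881.00 → $4,326.87
Ending inventory (cost pool remaining) = $1,554.13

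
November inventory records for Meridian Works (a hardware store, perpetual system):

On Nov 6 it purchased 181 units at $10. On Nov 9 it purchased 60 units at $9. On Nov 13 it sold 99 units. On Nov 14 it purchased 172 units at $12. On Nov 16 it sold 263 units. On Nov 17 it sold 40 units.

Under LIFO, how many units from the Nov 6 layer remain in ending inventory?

Nov 13, 99 sold [LIFO — newest first]: 60 @ $9 + 39 @ $10 = $930
Nov 16, 263 sold [LIFO — newest first]: 172 @ $12 + 91 @ $10 = $2,974
Nov 17, 40 sold [LIFO — newest first]: 40 @ $10 = $400
Total COGS = $930 + $2,974 + $400 = $4,304
Ending inventory: 11 @ $10 = $110
Check: goods available $4,414 = COGS $4,304 + ending $110

11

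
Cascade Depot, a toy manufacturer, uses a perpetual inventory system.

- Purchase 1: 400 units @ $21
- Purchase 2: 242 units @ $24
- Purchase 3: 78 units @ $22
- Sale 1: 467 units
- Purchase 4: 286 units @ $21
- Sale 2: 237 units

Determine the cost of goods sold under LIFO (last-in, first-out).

COGS = $15,588

Sale 1 (467) [LIFO — newest first]: 78 @ $22 + 242 @ $24 + 147 @ $21 = $10,611
Sale 2 (237) [LIFO — newest first]: 237 @ $21 = $4,977
Total COGS = $10,611 + $4,977 = $15,588
Ending inventory: 253 @ $21 + 49 @ $21 = $6,342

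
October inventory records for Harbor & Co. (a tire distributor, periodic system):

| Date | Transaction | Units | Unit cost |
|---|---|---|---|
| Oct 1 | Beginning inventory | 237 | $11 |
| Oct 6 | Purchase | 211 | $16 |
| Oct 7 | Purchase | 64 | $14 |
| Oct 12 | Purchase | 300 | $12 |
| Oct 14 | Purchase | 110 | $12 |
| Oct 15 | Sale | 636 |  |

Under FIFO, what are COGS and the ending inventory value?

Oct 15, 636 sold [FIFO — oldest first]: 237 @ $11 + 211 @ $16 + 64 @ $14 + 124 @ $12 = $8,367
Ending inventory: 176 @ $12 + 110 @ $12 = $3,432
Check: goods available $11,799 = COGS $8,367 + ending $3,432

COGS = $8,367; ending inventory = $3,432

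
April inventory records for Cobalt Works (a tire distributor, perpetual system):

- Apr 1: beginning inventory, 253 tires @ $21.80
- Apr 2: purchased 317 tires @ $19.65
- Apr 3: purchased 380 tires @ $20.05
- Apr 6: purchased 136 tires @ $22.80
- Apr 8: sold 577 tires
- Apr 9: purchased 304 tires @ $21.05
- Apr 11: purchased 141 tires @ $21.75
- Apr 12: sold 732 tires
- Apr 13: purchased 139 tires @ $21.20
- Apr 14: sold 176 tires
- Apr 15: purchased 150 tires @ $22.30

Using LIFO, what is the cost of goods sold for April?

Apr 8, 577 sold [LIFO — newest first]: 136 @ $22.80 + 380 @ $20.05 + 61 @ $19.65 = $11,918.45
Apr 12, 732 sold [LIFO — newest first]: 141 @ $21.75 + 304 @ $21.05 + 256 @ $19.65 + 31 @ $21.80 = $15,172.15
Apr 14, 176 sold [LIFO — newest first]: 139 @ $21.20 + 37 @ $21.80 = $3,753.40
Total COGS = $11,918.45 + $15,172.15 + $3,753.40 = $30,844.00
Ending inventory: 185 @ $21.80 + 150 @ $22.30 = $7,378.00
Check: goods available $38,222.00 = COGS $30,844.00 + ending $7,378.00

COGS = $30,844.00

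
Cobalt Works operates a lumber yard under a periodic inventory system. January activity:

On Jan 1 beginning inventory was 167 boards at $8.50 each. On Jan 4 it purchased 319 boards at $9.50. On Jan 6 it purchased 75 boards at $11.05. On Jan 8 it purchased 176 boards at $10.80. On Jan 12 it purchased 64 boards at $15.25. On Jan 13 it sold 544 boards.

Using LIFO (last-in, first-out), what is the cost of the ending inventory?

Ending inventory = $2,274.50

Jan 13, 544 sold [LIFO — newest first]: 64 @ $15.25 + 176 @ $10.80 + 75 @ $11.05 + 229 @ $9.50 = $5,881.05
Ending inventory: 167 @ $8.50 + 90 @ $9.50 = $2,274.50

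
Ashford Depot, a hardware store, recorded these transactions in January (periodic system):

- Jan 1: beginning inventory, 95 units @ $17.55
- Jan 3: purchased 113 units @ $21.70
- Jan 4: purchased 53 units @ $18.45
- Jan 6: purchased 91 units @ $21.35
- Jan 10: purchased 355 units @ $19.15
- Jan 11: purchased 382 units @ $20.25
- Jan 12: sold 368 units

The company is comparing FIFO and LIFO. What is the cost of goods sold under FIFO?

FIFO COGS: 95 @ $17.55 + 113 @ $21.70 + 53 @ $18.45 + 91 @ $21.35 + 16 @ $19.15 = $7,346.45
LIFO COGS: 368 @ $20.25 = $7,452.00

COGS = $7,346.45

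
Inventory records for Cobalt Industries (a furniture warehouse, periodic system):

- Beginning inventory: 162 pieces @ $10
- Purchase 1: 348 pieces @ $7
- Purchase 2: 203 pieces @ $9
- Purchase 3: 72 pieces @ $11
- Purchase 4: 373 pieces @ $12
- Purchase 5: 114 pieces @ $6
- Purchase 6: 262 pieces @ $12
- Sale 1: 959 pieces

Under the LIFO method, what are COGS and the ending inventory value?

Sale 1 (959) [LIFO — newest first]: 262 @ $12 + 114 @ $6 + 373 @ $12 + 72 @ $11 + 138 @ $9 = $10,338
Ending inventory: 162 @ $10 + 348 @ $7 + 65 @ $9 = $4,641

COGS = $10,338; ending inventory = $4,641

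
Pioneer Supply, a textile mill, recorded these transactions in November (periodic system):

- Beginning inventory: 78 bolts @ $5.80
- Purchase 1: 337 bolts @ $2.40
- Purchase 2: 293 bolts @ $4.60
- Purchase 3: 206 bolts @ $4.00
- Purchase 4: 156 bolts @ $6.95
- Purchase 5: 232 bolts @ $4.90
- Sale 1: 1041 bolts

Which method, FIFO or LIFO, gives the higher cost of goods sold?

LIFO

FIFO COGS: 78 @ $5.80 + 337 @ $2.40 + 293 @ $4.60 + 206 @ $4.00 + 127 @ $6.95 = $4,315.65
LIFO COGS: 232 @ $4.90 + 156 @ $6.95 + 206 @ $4.00 + 293 @ $4.60 + 154 @ $2.40 = $4,762.40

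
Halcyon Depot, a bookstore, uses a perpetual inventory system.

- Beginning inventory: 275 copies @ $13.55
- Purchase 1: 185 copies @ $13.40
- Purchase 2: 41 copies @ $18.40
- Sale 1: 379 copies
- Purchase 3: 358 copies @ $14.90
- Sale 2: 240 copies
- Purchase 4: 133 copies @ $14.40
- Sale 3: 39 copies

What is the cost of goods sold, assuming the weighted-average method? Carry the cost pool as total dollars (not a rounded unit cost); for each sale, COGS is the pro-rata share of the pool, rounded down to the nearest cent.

After Beginning: 275 on hand, pool $3,726.25 (≈ $13.5500 each)
After Purchase 1: 460 on hand, pool $6,205.25 (≈ $13.4897 each)
After Purchase 2: 501 on hand, pool $6,959.65 (≈ $13.8915 each)
Sale 1, sell 379: 379/501 × $6,959.65 → $5,264.88
After Purchase 3: 480 on hand, pool $7,028.97 (≈ $14.6437 each)
Sale 2, sell 240: 240/480 × $7,028.97 → $3,514.48
After Purchase 4: 373 on hand, pool $5,429.69 (≈ $14.5568 each)
Sale 3, sell 39: 39/373 × $5,429.69 → $567.71
Total COGS = $5,264.88 + $3,514.48 + $567.71 = $9,347.07
Ending inventory (cost pool remaining) = $4,861.98

COGS = $9,347.07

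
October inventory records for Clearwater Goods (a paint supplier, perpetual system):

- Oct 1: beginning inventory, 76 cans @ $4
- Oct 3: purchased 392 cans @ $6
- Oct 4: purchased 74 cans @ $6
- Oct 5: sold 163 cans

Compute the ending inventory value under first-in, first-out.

Ending inventory = $2,274

Oct 5, 163 sold [FIFO — oldest first]: 76 @ $4 + 87 @ $6 = $826
Ending inventory: 305 @ $6 + 74 @ $6 = $2,274
Check: goods available $3,100 = COGS $826 + ending $2,274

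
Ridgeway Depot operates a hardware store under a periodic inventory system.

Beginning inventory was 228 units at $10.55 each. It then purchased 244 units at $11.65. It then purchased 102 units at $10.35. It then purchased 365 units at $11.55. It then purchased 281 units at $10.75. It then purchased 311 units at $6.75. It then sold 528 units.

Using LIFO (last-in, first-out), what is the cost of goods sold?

Sale 1 (528) [LIFO — newest first]: 311 @ $6.75 + 217 @ $10.75 = $4,432.00
Ending inventory: 228 @ $10.55 + 244 @ $11.65 + 102 @ $10.35 + 365 @ $11.55 + 64 @ $10.75 = $11,207.45
Check: goods available $15,639.45 = COGS $4,432.00 + ending $11,207.45

COGS = $4,432.00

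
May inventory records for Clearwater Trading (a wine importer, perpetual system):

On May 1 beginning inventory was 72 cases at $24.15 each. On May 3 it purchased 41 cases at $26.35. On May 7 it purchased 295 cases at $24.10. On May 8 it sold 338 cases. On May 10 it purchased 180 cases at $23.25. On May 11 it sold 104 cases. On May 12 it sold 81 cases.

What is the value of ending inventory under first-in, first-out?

May 8, 338 sold [FIFO — oldest first]: 72 @ $24.15 + 41 @ $26.35 + 225 @ $24.10 = $8,241.65
May 11, 104 sold [FIFO — oldest first]: 70 @ $24.10 + 34 @ $23.25 = $2,477.50
May 12, 81 sold [FIFO — oldest first]: 81 @ $23.25 = $1,883.25
Total COGS = $8,241.65 + $2,477.50 + $1,883.25 = $12,602.40
Ending inventory: 65 @ $23.25 = $1,511.25

Ending inventory = $1,511.25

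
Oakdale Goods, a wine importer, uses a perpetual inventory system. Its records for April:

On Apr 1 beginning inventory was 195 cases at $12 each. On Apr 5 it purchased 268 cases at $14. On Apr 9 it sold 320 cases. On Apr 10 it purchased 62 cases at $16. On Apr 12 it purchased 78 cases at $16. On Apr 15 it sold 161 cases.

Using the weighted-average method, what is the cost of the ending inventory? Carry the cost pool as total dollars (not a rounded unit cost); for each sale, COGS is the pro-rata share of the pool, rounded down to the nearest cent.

After Apr 1: 195 on hand, pool $2,340.00 (≈ $12.0000 each)
After Apr 5: 463 on hand, pool $6,092.00 (≈ $13.1577 each)
Apr 9, sell 320: 320/463 × $6,092.00 → $4,210.45
After Apr 10: 205 on hand, pool $2,873.55 (≈ $14.0173 each)
After Apr 12: 283 on hand, pool $4,121.55 (≈ $14.5638 each)
Apr 15, sell 161: 161/283 × $4,121.55 → $2,344.76
Total COGS = $4,210.45 + $2,344.76 = $6,555.21
Ending inventory (cost pool remaining) = $1,776.79

Ending inventory = $1,776.79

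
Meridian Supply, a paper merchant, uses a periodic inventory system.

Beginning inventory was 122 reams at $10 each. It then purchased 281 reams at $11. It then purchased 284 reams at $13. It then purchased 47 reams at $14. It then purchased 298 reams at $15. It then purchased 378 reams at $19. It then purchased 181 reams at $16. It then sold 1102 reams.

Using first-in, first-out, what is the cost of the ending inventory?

Sale 1 (1102) [FIFO — oldest first]: 122 @ $10 + 281 @ $11 + 284 @ $13 + 47 @ $14 + 298 @ $15 + 70 @ $19 = $14,461
Ending inventory: 308 @ $19 + 181 @ $16 = $8,748
Check: goods available $23,209 = COGS $14,461 + ending $8,748

Ending inventory = $8,748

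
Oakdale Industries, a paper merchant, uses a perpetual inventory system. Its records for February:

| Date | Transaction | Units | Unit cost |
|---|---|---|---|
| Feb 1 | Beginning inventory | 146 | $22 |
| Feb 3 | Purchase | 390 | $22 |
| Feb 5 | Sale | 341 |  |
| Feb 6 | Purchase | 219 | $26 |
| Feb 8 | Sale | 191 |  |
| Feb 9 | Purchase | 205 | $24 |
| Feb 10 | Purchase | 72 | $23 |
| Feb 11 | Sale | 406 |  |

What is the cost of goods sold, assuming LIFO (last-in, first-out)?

Feb 5, 341 sold [LIFO — newest first]: 341 @ $22 = $7,502
Feb 8, 191 sold [LIFO — newest first]: 191 @ $26 = $4,966
Feb 11, 406 sold [LIFO — newest first]: 72 @ $23 + 205 @ $24 + 28 @ $26 + 49 @ $22 + 52 @ $22 = $9,526
Total COGS = $7,502 + $4,966 + $9,526 = $21,994
Ending inventory: 94 @ $22 = $2,068
Check: goods available $24,062 = COGS $21,994 + ending $2,068

COGS = $21,994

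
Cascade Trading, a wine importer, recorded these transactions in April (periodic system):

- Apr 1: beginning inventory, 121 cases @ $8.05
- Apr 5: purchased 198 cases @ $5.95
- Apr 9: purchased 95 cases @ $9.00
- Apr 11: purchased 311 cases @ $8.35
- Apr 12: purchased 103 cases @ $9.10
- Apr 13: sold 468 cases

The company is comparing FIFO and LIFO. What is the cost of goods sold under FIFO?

COGS = $3,458.05

FIFO COGS: 121 @ $8.05 + 198 @ $5.95 + 95 @ $9.00 + 54 @ $8.35 = $3,458.05
LIFO COGS: 103 @ $9.10 + 311 @ $8.35 + 54 @ $9.00 = $4,020.15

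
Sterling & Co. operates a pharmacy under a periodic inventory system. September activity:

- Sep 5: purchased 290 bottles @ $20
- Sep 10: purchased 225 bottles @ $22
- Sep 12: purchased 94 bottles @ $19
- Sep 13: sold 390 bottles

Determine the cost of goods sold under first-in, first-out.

COGS = $8,000

Sep 13, 390 sold [FIFO — oldest first]: 290 @ $20 + 100 @ $22 = $8,000
Ending inventory: 125 @ $22 + 94 @ $19 = $4,536
Check: goods available $12,536 = COGS $8,000 + ending $4,536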